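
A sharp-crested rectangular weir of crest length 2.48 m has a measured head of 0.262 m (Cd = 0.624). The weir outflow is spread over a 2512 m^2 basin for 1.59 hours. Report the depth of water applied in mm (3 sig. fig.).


Approach: apply the rectangular weir equation with a volume-to-depth conversion, Q = (2/3)*Cd*L*sqrt(2g)*H^1.5; d = Q*t/A * 1000.
Step 1 — weir discharge:
  Q = (2/3)*0.624*2.48*sqrt(2*9.81)*0.262^1.5 = 0.61284 m^3/s
Step 2 — volume: V = 0.61284 * 1.59*3600 = 3507.9 m^3
Step 3 — depth: d = V/A * 1000 = 3507.9/2512 * 1000 = 1400 mm
Therefore the depth of water applied = 1400 mm.


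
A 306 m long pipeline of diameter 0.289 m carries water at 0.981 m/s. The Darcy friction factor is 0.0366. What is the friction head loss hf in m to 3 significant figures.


Approach: apply the Darcy-Weisbach equation, hf = f*(L/D)*(v^2/(2g)).
hf = 0.0366 * (306/0.289) * (0.981^2 / (2*9.81))
hf = 1.90 m
Therefore the friction head loss hf = 1.90 m.


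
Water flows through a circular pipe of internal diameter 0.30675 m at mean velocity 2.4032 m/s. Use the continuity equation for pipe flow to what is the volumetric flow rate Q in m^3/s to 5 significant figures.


Approach: apply the continuity equation for pipe flow, Q = A * v with A = pi*(D/2)^2.
A = pi*(0.30675/2)^2 = 0.07390248 m^2
Q = 0.07390248 * 2.4032 = 0.17760 m^3/s
Therefore the volumetric flow rate Q = 0.17760 m^3/s.


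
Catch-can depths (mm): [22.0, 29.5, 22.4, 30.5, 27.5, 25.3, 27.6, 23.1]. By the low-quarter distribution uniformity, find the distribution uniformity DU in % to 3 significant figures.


Approach: apply the low-quarter distribution uniformity, DU = (mean of lowest quarter of readings / overall mean)*100.
sorted lowest 2 of 8: [22.0, 22.4] -> mean = 22.200 mm
overall mean = 25.988 mm
DU = (22.200/25.988)*100 = 85.4 %
Therefore the distribution uniformity DU = 85.4 %.


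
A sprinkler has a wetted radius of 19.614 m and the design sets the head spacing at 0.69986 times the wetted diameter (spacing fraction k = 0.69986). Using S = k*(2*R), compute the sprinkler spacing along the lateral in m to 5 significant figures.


S = 0.69986 * (2 * 19.614) = 27.454 m
Therefore the sprinkler spacing along the lateral = 27.454 m.


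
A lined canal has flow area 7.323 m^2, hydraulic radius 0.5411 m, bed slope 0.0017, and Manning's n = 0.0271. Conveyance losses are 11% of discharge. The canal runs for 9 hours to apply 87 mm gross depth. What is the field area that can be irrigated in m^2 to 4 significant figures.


Approach: apply Manning's equation with a conveyance and depth budget, Q = (1/n)*A*R^(2/3)*S^(1/2); Q_field = Q*(1-loss); Area = Q_field*t/(d/1000).
Step 1 — canal discharge (Manning's equation):
  Q = (1/0.0271) * 7.323 * 0.5411^(2/3) * 0.0017^(1/2) = 7.39825 m^3/s
Step 2 — delivered flow: Q_field = 7.39825*(1 - 11/100) = 6.58445 m^3/s
Step 3 — volume delivered: V = 6.58445 * 9*3600 = 213336 m^3
Step 4 — area served: A = V / (depth/1000) = 213336 / 0.087 = 2452000 m^2
Therefore the field area that can be irrigated = 2452000 m^2.


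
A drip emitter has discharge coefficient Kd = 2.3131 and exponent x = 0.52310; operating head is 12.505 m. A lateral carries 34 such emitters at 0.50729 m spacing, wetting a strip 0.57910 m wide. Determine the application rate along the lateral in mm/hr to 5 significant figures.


Approach: apply the emitter equation with a lateral mass balance, q = Kd*h^x; Q = n*q; rate = Q/(n*spacing*width).
Step 1 — single emitter flow (q = Kd*h^x):
  q = 2.3131 * 12.505^0.52310 = 8.671194 L/hr
Step 2 — total lateral flow: Q = 34 * 8.671194 = 294.8206 L/hr
Step 3 — wetted area: A = 34 * 0.50729 * 0.57910 = 9.988236 m^2
Step 4 — application rate: Q/A = 294.8206/9.988236 = 29.517 mm/hr
Therefore the application rate along the lateral = 29.517 mm/hr.


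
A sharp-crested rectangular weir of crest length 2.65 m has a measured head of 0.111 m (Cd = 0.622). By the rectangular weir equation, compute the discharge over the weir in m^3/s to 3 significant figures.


Approach: apply the rectangular weir equation, Q = (2/3)*Cd*L*sqrt(2g)*H^1.5.
Q = (2/3)*0.622*2.65*sqrt(2*9.81)*0.111^1.5 = 0.180 m^3/s
Therefore the discharge over the weir = 0.180 m^3/s.


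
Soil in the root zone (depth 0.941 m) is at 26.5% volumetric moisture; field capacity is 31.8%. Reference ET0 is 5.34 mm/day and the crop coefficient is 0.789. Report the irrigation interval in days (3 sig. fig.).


Approach: apply soil-water budget scheduling, SMD = (FC-theta)/100*depth*1000; ETc = ET0*Kc; interval = SMD/ETc.
Step 1 — soil moisture deficit:
  SMD = (31.8 - 26.5)/100 * 0.941 * 1000 = 49.873 mm
Step 2 — daily crop ET (ETc = ET0*Kc):
  ETc = 5.34 * 0.789 = 4.2133 mm/day
Step 3 — irrigation interval (SMD/ETc):
  interval = 49.873 / 4.2133 = 11.8 days
Therefore the irrigation interval = 11.8 days.


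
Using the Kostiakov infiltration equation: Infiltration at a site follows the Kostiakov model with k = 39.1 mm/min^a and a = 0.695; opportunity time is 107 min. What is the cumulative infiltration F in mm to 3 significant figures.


Approach: apply the Kostiakov infiltration equation, F = k*t^a.
F = 39.1 * 107^0.695 = 1010 mm
Therefore the cumulative infiltration F = 1010 mm.


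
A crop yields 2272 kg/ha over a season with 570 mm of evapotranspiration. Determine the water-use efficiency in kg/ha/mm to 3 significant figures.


Approach: apply the water-use efficiency ratio, WUE = yield/ET.
WUE = 2272 / 570 = 3.99 kg/ha/mm
Therefore the water-use efficiency = 3.99 kg/ha/mm.


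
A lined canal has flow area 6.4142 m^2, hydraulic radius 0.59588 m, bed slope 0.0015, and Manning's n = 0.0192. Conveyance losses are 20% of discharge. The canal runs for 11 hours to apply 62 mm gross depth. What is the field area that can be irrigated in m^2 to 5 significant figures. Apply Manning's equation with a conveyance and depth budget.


Approach: apply Manning's equation with a conveyance and depth budget, Q = (1/n)*A*R^(2/3)*S^(1/2); Q_field = Q*(1-loss); Area = Q_field*t/(d/1000).
Step 1 — canal discharge (Manning's equation):
  Q = (1/0.0192) * 6.4142 * 0.59588^(2/3) * 0.0015^(1/2) = 9.162052 m^3/s
Step 2 — delivered flow: Q_field = 9.162052*(1 - 20/100) = 7.329642 m^3/s
Step 3 — volume delivered: V = 7.329642 * 11*3600 = 290253.8 m^3
Step 4 — area served: A = V / (depth/1000) = 290253.8 / 0.062 = 4681500 m^2
Therefore the field area that can be irrigated = 4681500 m^2.


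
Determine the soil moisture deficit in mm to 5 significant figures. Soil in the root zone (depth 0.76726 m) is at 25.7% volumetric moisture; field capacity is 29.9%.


Approach: apply the soil moisture deficit relation, SMD = (FC - theta)/100 * depth * 1000.
SMD = (29.9 - 25.7)/100 * 0.76726 * 1000 = 32.225 mm
Therefore the soil moisture deficit = 32.225 mm.


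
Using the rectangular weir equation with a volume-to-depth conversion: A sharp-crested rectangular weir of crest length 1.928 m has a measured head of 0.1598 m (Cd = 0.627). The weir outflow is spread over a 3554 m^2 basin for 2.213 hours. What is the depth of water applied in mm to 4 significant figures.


Approach: apply the rectangular weir equation with a volume-to-depth conversion, Q = (2/3)*Cd*L*sqrt(2g)*H^1.5; d = Q*t/A * 1000.
Step 1 — weir discharge:
  Q = (2/3)*0.627*1.928*sqrt(2*9.81)*0.1598^1.5 = 0.228033 m^3/s
Step 2 — volume: V = 0.228033 * 2.213*3600 = 1816.69 m^3
Step 3 — depth: d = V/A * 1000 = 1816.69/3554 * 1000 = 511.2 mm
Therefore the depth of water applied = 511.2 mm.


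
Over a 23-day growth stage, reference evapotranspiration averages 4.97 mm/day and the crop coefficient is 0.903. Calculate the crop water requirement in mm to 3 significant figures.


Approach: apply the crop water requirement relation, CWR = ET0 * Kc * days.
CWR = 4.97 * 0.903 * 23 = 103 mm
Therefore the crop water requirement = 103 mm.


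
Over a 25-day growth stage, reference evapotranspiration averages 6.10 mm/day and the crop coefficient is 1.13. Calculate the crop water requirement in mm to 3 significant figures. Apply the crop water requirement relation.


Approach: apply the crop water requirement relation, CWR = ET0 * Kc * days.
CWR = 6.10 * 1.13 * 25 = 172 mm
Therefore the crop water requirement = 172 mm.


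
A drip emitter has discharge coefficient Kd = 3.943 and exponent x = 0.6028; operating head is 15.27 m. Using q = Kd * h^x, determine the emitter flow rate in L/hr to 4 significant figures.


q = 3.943 * 15.27^0.6028 = 20.39 L/hr
Therefore the emitter flow rate = 20.39 L/hr.


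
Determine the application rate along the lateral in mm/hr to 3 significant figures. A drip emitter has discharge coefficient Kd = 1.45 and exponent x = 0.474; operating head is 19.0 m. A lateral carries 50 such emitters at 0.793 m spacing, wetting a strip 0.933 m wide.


Approach: apply the emitter equation with a lateral mass balance, q = Kd*h^x; Q = n*q; rate = Q/(n*spacing*width).
Step 1 — single emitter flow (q = Kd*h^x):
  q = 1.45 * 19.0^0.474 = 5.8546 L/hr
Step 2 — total lateral flow: Q = 50 * 5.8546 = 292.73 L/hr
Step 3 — wetted area: A = 50 * 0.793 * 0.933 = 36.993 m^2
Step 4 — application rate: Q/A = 292.73/36.993 = 7.91 mm/hr
Therefore the application rate along the lateral = 7.91 mm/hr.


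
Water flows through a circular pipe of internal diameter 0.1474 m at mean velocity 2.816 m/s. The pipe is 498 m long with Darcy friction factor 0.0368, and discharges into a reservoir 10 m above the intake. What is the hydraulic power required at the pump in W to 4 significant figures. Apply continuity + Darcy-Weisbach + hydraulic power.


Approach: apply continuity + Darcy-Weisbach + hydraulic power, Q = A*v; hf = f*(L/D)*(v^2/(2g)); H = static + hf; P = rho*g*Q*H.
Step 1 — flow rate (continuity, Q = A*v):
  A = pi*(0.1474/2)^2 = 0.0170642 m^2
  Q = 0.0170642 * 2.816 = 0.0480527 m^3/s
Step 2 — friction head loss (Darcy-Weisbach):
  hf = 0.0368 * (498/0.1474) * (2.816^2 / (2*9.81))
  hf = 50.2511 m
Step 3 — total head: H = 10 + 50.2511 = 60.2511 m
Step 4 — hydraulic power (P = rho*g*Q*H):
  P = 1000 * 9.81 * 0.0480527 * 60.2511 = 28400 W
Therefore the hydraulic power required at the pump = 28400 W.


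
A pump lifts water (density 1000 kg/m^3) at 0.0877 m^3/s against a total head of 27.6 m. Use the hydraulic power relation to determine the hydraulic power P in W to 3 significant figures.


Approach: apply the hydraulic power relation, P = rho*g*Q*H.
P = 1000 * 9.81 * 0.0877 * 27.6 = 23700 W
Therefore the hydraulic power P = 23700 W.


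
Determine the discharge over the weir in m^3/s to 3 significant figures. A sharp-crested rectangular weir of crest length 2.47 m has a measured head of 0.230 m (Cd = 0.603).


Approach: apply the rectangular weir equation, Q = (2/3)*Cd*L*sqrt(2g)*H^1.5.
Q = (2/3)*0.603*2.47*sqrt(2*9.81)*0.230^1.5 = 0.485 m^3/s
Therefore the discharge over the weir = 0.485 m^3/s.


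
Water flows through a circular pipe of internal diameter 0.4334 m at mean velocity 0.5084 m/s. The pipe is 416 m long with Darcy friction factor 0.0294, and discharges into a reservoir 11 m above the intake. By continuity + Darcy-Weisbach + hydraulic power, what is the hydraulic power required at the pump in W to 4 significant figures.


Approach: apply continuity + Darcy-Weisbach + hydraulic power, Q = A*v; hf = f*(L/D)*(v^2/(2g)); H = static + hf; P = rho*g*Q*H.
Step 1 — flow rate (continuity, Q = A*v):
  A = pi*(0.4334/2)^2 = 0.147526 m^2
  Q = 0.147526 * 0.5084 = 0.0750021 m^3/s
Step 2 — friction head loss (Darcy-Weisbach):
  hf = 0.0294 * (416/0.4334) * (0.5084^2 / (2*9.81))
  hf = 0.371761 m
Step 3 — total head: H = 11 + 0.371761 = 11.3718 m
Step 4 — hydraulic power (P = rho*g*Q*H):
  P = 1000 * 9.81 * 0.0750021 * 11.3718 = 8367 W
Therefore the hydraulic power required at the pump = 8367 W.


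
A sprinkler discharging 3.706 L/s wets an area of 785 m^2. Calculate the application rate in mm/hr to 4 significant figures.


Approach: apply the application rate relation, rate = (Q/A)*3600.
rate = (3.706 / 785) * 3600 = 17.00 mm/hr
Therefore the application rate = 17.00 mm/hr.


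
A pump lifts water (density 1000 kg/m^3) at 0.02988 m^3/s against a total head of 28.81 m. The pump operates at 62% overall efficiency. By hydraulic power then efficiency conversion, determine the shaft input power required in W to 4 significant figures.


Approach: apply hydraulic power then efficiency conversion, P = rho*g*Q*H; P_in = P/eta.
Step 1 — hydraulic power (P = rho*g*Q*H):
  P = 1000 * 9.81 * 0.02988 * 28.81 = 8444.87 W
Step 2 — input power: P_in = P/eta = 8444.87 / 0.62 = 13620 W
Therefore the shaft input power required = 13620 W.


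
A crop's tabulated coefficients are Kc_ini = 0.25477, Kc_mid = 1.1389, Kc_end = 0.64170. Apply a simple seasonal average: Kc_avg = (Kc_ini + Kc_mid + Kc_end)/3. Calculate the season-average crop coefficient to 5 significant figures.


Kc_avg = (0.25477 + 1.1389 + 0.64170)/3 = 0.67846
Therefore the season-average crop coefficient = 0.67846.


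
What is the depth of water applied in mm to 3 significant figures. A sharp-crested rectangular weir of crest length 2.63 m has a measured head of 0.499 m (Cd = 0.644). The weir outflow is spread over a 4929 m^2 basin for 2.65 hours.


Approach: apply the rectangular weir equation with a volume-to-depth conversion, Q = (2/3)*Cd*L*sqrt(2g)*H^1.5; d = Q*t/A * 1000.
Step 1 — weir discharge:
  Q = (2/3)*0.644*2.63*sqrt(2*9.81)*0.499^1.5 = 1.7630 m^3/s
Step 2 — volume: V = 1.7630 * 2.65*3600 = 16819 m^3
Step 3 — depth: d = V/A * 1000 = 16819/4929 * 1000 = 3410 mm
Therefore the depth of water applied = 3410 mm.


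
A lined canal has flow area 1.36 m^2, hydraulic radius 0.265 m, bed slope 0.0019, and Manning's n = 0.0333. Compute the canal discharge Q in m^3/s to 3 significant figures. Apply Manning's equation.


Approach: apply Manning's equation, Q = (1/n)*A*R^(2/3)*S^(1/2).
Q = (1/0.0333) * 1.36 * 0.265^(2/3) * 0.0019^(1/2) = 0.734 m^3/s
Therefore the canal discharge Q = 0.734 m^3/s.


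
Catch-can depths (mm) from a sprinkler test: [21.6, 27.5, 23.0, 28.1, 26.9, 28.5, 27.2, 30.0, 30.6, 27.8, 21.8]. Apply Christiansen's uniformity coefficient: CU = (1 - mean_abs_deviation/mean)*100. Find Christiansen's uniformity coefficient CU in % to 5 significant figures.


mean = 26.63636 mm
mean |d_i - mean| = 2.456198 mm
CU = (1 - 2.456198/26.63636)*100 = 90.779 %
Therefore Christiansen's uniformity coefficient CU = 90.779 %.


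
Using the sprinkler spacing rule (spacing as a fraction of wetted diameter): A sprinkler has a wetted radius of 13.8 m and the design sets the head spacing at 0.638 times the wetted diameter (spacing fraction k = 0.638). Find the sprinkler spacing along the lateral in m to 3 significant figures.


Approach: apply the sprinkler spacing rule (spacing as a fraction of wetted diameter), S = k*(2*R).
S = 0.638 * (2 * 13.8) = 17.6 m
Therefore the sprinkler spacing along the lateral = 17.6 m.


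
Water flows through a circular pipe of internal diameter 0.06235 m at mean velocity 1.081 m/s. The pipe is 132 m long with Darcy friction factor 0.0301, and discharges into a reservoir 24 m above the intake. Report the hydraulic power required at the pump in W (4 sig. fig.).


Approach: apply continuity + Darcy-Weisbach + hydraulic power, Q = A*v; hf = f*(L/D)*(v^2/(2g)); H = static + hf; P = rho*g*Q*H.
Step 1 — flow rate (continuity, Q = A*v):
  A = pi*(0.06235/2)^2 = 0.00305325 m^2
  Q = 0.00305325 * 1.081 = 0.00330057 m^3/s
Step 2 — friction head loss (Darcy-Weisbach):
  hf = 0.0301 * (132/0.06235) * (1.081^2 / (2*9.81))
  hf = 3.79539 m
Step 3 — total head: H = 24 + 3.79539 = 27.7954 m
Step 4 — hydraulic power (P = rho*g*Q*H):
  P = 1000 * 9.81 * 0.00330057 * 27.7954 = 900.0 W
Therefore the hydraulic power required at the pump = 900.0 W.


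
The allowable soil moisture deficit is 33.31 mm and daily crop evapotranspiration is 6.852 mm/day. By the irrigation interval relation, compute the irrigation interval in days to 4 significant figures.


Approach: apply the irrigation interval relation, interval = SMD / ETc.
interval = 33.31 / 6.852 = 4.861 days
Therefore the irrigation interval = 4.861 days.


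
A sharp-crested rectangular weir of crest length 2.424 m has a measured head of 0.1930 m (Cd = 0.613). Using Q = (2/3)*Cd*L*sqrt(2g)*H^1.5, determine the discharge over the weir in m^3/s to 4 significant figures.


Q = (2/3)*0.613*2.424*sqrt(2*9.81)*0.1930^1.5 = 0.3720 m^3/s
Therefore the discharge over the weir = 0.3720 m^3/s.


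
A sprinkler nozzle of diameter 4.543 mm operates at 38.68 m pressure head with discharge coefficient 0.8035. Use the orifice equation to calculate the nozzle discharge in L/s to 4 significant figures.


Approach: apply the orifice equation, Q = Cd*A*sqrt(2*g*h), A = pi*(d/2)^2.
A = pi*(4.543e-3/2)^2 = 1.62097e-05 m^2
Q = 0.8035 * 1.62097e-05 * sqrt(2*9.81*38.68) * 1000 = 0.3588 L/s
Therefore the nozzle discharge = 0.3588 L/s.


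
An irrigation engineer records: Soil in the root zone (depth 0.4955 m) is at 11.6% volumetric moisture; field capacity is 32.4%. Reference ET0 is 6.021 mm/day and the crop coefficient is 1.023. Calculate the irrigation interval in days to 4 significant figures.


Approach: apply soil-water budget scheduling, SMD = (FC-theta)/100*depth*1000; ETc = ET0*Kc; interval = SMD/ETc.
Step 1 — soil moisture deficit:
  SMD = (32.4 - 11.6)/100 * 0.4955 * 1000 = 103.064 mm
Step 2 — daily crop ET (ETc = ET0*Kc):
  ETc = 6.021 * 1.023 = 6.15948 mm/day
Step 3 — irrigation interval (SMD/ETc):
  interval = 103.064 / 6.15948 = 16.73 days
Therefore the irrigation interval = 16.73 days.


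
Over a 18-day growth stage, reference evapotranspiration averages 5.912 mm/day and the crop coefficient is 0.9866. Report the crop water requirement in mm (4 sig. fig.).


Approach: apply the crop water requirement relation, CWR = ET0 * Kc * days.
CWR = 5.912 * 0.9866 * 18 = 105.0 mm
Therefore the crop water requirement = 105.0 mm.


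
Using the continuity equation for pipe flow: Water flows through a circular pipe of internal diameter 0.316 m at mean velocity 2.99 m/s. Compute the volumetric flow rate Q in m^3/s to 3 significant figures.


Approach: apply the continuity equation for pipe flow, Q = A * v with A = pi*(D/2)^2.
A = pi*(0.316/2)^2 = 0.078427 m^2
Q = 0.078427 * 2.99 = 0.234 m^3/s
Therefore the volumetric flow rate Q = 0.234 m^3/s.


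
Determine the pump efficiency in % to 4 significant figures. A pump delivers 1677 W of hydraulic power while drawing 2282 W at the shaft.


Approach: apply the efficiency ratio, eta = (P_out/P_in)*100.
eta = (1677 / 2282) * 100 = 73.49 %
Therefore the pump efficiency = 73.49 %.


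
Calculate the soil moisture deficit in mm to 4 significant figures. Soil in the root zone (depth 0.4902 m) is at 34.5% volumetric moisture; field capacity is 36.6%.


Approach: apply the soil moisture deficit relation, SMD = (FC - theta)/100 * depth * 1000.
SMD = (36.6 - 34.5)/100 * 0.4902 * 1000 = 10.29 mm
Therefore the soil moisture deficit = 10.29 mm.


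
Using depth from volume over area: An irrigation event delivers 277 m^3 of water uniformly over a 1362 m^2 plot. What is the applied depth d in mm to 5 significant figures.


Approach: apply depth from volume over area, d = (V/A)*1000.
d = (277 / 1362) * 1000 = 203.38 mm
Therefore the applied depth d = 203.38 mm.


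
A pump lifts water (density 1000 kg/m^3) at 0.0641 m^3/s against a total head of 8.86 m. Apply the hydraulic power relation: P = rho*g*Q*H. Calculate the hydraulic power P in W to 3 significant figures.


P = 1000 * 9.81 * 0.0641 * 8.86 = 5570 W
Therefore the hydraulic power P = 5570 W.


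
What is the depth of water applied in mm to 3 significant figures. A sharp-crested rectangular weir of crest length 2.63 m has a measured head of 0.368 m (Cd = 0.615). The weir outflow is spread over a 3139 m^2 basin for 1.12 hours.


Approach: apply the rectangular weir equation with a volume-to-depth conversion, Q = (2/3)*Cd*L*sqrt(2g)*H^1.5; d = Q*t/A * 1000.
Step 1 — weir discharge:
  Q = (2/3)*0.615*2.63*sqrt(2*9.81)*0.368^1.5 = 1.0663 m^3/s
Step 2 — volume: V = 1.0663 * 1.12*3600 = 4299.1 m^3
Step 3 — depth: d = V/A * 1000 = 4299.1/3139 * 1000 = 1370 mm
Therefore the depth of water applied = 1370 mm.


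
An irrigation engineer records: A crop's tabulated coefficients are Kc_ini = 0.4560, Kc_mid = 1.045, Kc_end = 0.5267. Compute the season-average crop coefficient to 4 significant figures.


Approach: apply a simple seasonal average, Kc_avg = (Kc_ini + Kc_mid + Kc_end)/3.
Kc_avg = (0.4560 + 1.045 + 0.5267)/3 = 0.6759
Therefore the season-average crop coefficient = 0.6759.


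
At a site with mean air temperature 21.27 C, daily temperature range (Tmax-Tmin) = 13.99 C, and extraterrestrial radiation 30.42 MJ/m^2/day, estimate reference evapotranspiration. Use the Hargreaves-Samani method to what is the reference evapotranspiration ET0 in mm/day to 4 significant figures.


Approach: apply the Hargreaves-Samani method, ET0 = 0.0023*(Tmean+17.8)*sqrt(Tmax-Tmin)*0.408*Ra.
ET0 = 0.0023*(21.27+17.8)*sqrt(13.99)*0.408*30.42 = 4.172 mm/day
Therefore the reference evapotranspiration ET0 = 4.172 mm/day.


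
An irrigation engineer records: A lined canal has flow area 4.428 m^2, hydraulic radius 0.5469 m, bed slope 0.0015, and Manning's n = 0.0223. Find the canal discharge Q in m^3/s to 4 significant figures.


Approach: apply Manning's equation, Q = (1/n)*A*R^(2/3)*S^(1/2).
Q = (1/0.0223) * 4.428 * 0.5469^(2/3) * 0.0015^(1/2) = 5.143 m^3/s
Therefore the canal discharge Q = 5.143 m^3/s.


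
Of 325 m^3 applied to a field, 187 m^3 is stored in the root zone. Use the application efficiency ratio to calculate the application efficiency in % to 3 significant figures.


Approach: apply the application efficiency ratio, Ea = (stored/applied)*100.
Ea = (187/325)*100 = 57.5 %
Therefore the application efficiency = 57.5 %.


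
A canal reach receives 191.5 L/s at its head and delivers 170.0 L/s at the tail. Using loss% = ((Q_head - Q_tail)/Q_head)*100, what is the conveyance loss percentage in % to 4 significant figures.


loss = ((191.5 - 170.0)/191.5)*100 = 11.23 %
Therefore the conveyance loss percentage = 11.23 %.


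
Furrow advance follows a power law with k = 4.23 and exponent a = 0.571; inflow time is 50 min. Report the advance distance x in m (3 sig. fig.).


Approach: apply the power-law advance function, x = k*t^a.
x = 4.23 * 50^0.571 = 39.5 m
Therefore the advance distance x = 39.5 m.


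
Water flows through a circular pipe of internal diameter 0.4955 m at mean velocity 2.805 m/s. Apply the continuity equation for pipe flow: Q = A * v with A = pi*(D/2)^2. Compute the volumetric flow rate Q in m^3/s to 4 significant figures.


A = pi*(0.4955/2)^2 = 0.192831 m^2
Q = 0.192831 * 2.805 = 0.5409 m^3/s
Therefore the volumetric flow rate Q = 0.5409 m^3/s.


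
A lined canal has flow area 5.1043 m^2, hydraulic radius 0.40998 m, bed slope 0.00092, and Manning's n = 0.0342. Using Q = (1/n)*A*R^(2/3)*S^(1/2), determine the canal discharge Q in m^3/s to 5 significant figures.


Q = (1/0.0342) * 5.1043 * 0.40998^(2/3) * 0.00092^(1/2) = 2.4983 m^3/s
Therefore the canal discharge Q = 2.4983 m^3/s.


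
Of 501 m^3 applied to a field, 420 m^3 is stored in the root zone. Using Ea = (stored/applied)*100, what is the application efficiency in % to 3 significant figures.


Ea = (420/501)*100 = 83.8 %
Therefore the application efficiency = 83.8 %.


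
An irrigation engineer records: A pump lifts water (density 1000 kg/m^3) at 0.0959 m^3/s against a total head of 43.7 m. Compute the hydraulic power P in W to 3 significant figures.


Approach: apply the hydraulic power relation, P = rho*g*Q*H.
P = 1000 * 9.81 * 0.0959 * 43.7 = 41100 W
Therefore the hydraulic power P = 41100 W.


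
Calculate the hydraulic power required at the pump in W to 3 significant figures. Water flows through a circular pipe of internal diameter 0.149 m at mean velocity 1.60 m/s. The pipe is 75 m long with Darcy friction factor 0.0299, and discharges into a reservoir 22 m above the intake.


Approach: apply continuity + Darcy-Weisbach + hydraulic power, Q = A*v; hf = f*(L/D)*(v^2/(2g)); H = static + hf; P = rho*g*Q*H.
Step 1 — flow rate (continuity, Q = A*v):
  A = pi*(0.149/2)^2 = 0.017437 m^2
  Q = 0.017437 * 1.60 = 0.027899 m^3/s
Step 2 — friction head loss (Darcy-Weisbach):
  hf = 0.0299 * (75/0.149) * (1.60^2 / (2*9.81))
  hf = 1.9638 m
Step 3 — total head: H = 22 + 1.9638 = 23.964 m
Step 4 — hydraulic power (P = rho*g*Q*H):
  P = 1000 * 9.81 * 0.027899 * 23.964 = 6560 W
Therefore the hydraulic power required at the pump = 6560 W.


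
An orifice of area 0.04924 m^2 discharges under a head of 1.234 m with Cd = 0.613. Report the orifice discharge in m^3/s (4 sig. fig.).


Approach: apply the orifice equation, Q = Cd*A*sqrt(2*g*h).
Q = 0.613 * 0.04924 * sqrt(2*9.81*1.234) = 0.1485 m^3/s
Therefore the orifice discharge = 0.1485 m^3/s.


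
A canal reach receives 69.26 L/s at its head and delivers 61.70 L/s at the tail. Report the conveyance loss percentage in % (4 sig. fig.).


Approach: apply the conveyance loss ratio, loss% = ((Q_head - Q_tail)/Q_head)*100.
loss = ((69.26 - 61.70)/69.26)*100 = 10.92 %
Therefore the conveyance loss percentage = 10.92 %.


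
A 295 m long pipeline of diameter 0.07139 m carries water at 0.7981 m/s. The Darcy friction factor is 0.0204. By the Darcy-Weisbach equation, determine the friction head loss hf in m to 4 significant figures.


Approach: apply the Darcy-Weisbach equation, hf = f*(L/D)*(v^2/(2g)).
hf = 0.0204 * (295/0.07139) * (0.7981^2 / (2*9.81))
hf = 2.737 m
Therefore the friction head loss hf = 2.737 m.


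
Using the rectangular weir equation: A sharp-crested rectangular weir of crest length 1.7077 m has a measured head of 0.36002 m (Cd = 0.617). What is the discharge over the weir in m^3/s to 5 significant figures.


Approach: apply the rectangular weir equation, Q = (2/3)*Cd*L*sqrt(2g)*H^1.5.
Q = (2/3)*0.617*1.7077*sqrt(2*9.81)*0.36002^1.5 = 0.67212 m^3/s
Therefore the discharge over the weir = 0.67212 m^3/s.


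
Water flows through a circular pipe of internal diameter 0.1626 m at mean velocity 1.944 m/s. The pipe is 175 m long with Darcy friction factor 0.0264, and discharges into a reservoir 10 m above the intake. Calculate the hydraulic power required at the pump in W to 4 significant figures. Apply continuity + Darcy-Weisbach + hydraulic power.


Approach: apply continuity + Darcy-Weisbach + hydraulic power, Q = A*v; hf = f*(L/D)*(v^2/(2g)); H = static + hf; P = rho*g*Q*H.
Step 1 — flow rate (continuity, Q = A*v):
  A = pi*(0.1626/2)^2 = 0.0207650 m^2
  Q = 0.0207650 * 1.944 = 0.0403671 m^3/s
Step 2 — friction head loss (Darcy-Weisbach):
  hf = 0.0264 * (175/0.1626) * (1.944^2 / (2*9.81))
  hf = 5.47287 m
Step 3 — total head: H = 10 + 5.47287 = 15.4729 m
Step 4 — hydraulic power (P = rho*g*Q*H):
  P = 1000 * 9.81 * 0.0403671 * 15.4729 = 6127 W
Therefore the hydraulic power required at the pump = 6127 W.


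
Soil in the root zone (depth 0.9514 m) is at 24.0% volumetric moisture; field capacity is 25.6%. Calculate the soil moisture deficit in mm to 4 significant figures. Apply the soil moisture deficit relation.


Approach: apply the soil moisture deficit relation, SMD = (FC - theta)/100 * depth * 1000.
SMD = (25.6 - 24.0)/100 * 0.9514 * 1000 = 15.22 mm
Therefore the soil moisture deficit = 15.22 mm.


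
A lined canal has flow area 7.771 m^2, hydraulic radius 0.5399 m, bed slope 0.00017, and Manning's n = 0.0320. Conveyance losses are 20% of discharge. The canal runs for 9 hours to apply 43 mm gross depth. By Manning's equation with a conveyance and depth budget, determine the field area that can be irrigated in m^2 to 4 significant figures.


Approach: apply Manning's equation with a conveyance and depth budget, Q = (1/n)*A*R^(2/3)*S^(1/2); Q_field = Q*(1-loss); Area = Q_field*t/(d/1000).
Step 1 — canal discharge (Manning's equation):
  Q = (1/0.0320) * 7.771 * 0.5399^(2/3) * 0.00017^(1/2) = 2.09939 m^3/s
Step 2 — delivered flow: Q_field = 2.09939*(1 - 20/100) = 1.67951 m^3/s
Step 3 — volume delivered: V = 1.67951 * 9*3600 = 54416.2 m^3
Step 4 — area served: A = V / (depth/1000) = 54416.2 / 0.043 = 1265000 m^2
Therefore the field area that can be irrigated = 1265000 m^2.


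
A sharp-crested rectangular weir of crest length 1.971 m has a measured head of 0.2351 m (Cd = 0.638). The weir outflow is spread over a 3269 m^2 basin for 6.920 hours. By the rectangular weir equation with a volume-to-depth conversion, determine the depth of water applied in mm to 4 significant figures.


Approach: apply the rectangular weir equation with a volume-to-depth conversion, Q = (2/3)*Cd*L*sqrt(2g)*H^1.5; d = Q*t/A * 1000.
Step 1 — weir discharge:
  Q = (2/3)*0.638*1.971*sqrt(2*9.81)*0.2351^1.5 = 0.423296 m^3/s
Step 2 — volume: V = 0.423296 * 6.920*3600 = 10545.2 m^3
Step 3 — depth: d = V/A * 1000 = 10545.2/3269 * 1000 = 3226 mm
Therefore the depth of water applied = 3226 mm.


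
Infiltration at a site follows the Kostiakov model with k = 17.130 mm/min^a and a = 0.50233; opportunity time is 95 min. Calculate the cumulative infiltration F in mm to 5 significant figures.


Approach: apply the Kostiakov infiltration equation, F = k*t^a.
F = 17.130 * 95^0.50233 = 168.74 mm
Therefore the cumulative infiltration F = 168.74 mm.


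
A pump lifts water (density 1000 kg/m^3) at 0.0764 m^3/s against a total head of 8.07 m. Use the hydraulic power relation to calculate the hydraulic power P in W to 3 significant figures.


Approach: apply the hydraulic power relation, P = rho*g*Q*H.
P = 1000 * 9.81 * 0.0764 * 8.07 = 6050 W
Therefore the hydraulic power P = 6050 W.


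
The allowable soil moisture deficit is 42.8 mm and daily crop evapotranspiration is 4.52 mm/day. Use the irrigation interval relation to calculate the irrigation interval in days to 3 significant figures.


Approach: apply the irrigation interval relation, interval = SMD / ETc.
interval = 42.8 / 4.52 = 9.47 days
Therefore the irrigation interval = 9.47 days.


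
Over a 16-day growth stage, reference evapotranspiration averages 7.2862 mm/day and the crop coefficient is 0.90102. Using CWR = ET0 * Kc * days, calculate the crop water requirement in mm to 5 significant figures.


CWR = 7.2862 * 0.90102 * 16 = 105.04 mm
Therefore the crop water requirement = 105.04 mm.


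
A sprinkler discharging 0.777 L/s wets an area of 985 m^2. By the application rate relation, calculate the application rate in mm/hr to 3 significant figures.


Approach: apply the application rate relation, rate = (Q/A)*3600.
rate = (0.777 / 985) * 3600 = 2.84 mm/hr
Therefore the application rate = 2.84 mm/hr.


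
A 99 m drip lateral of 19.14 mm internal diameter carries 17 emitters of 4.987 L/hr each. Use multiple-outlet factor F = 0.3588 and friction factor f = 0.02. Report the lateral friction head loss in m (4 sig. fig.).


Approach: apply Darcy-Weisbach with the multiple-outlet F-factor, Q = n*q/(3600*1000) m^3/s; v = Q/A; hf = F*f*(L/D)*(v^2/(2g)).
Q = 17*4.987/(3600*1000) = 2.35497e-05 m^3/s
A = pi*(19.14e-3/2)^2 = 2.87722e-04 m^2, so v = Q/A = 0.0818487 m/s
hf = 0.3588*0.02*(99/0.01914)*(0.0818487^2/(2*9.81)) = 0.01267 m
Therefore the lateral friction head loss = 0.01267 m.


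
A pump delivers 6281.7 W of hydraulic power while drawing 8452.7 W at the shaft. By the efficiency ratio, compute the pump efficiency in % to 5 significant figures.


Approach: apply the efficiency ratio, eta = (P_out/P_in)*100.
eta = (6281.7 / 8452.7) * 100 = 74.316 %
Therefore the pump efficiency = 74.316 %.


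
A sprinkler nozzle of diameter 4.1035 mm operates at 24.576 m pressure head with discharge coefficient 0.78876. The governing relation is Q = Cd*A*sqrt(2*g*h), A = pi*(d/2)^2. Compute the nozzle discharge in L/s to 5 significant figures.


A = pi*(4.1035e-3/2)^2 = 1.322509e-05 m^2
Q = 0.78876 * 1.322509e-05 * sqrt(2*9.81*24.576) * 1000 = 0.22906 L/s
Therefore the nozzle discharge = 0.22906 L/s.


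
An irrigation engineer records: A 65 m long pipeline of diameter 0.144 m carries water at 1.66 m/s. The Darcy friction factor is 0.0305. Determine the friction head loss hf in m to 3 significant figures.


Approach: apply the Darcy-Weisbach equation, hf = f*(L/D)*(v^2/(2g)).
hf = 0.0305 * (65/0.144) * (1.66^2 / (2*9.81))
hf = 1.93 m
Therefore the friction head loss hf = 1.93 m.


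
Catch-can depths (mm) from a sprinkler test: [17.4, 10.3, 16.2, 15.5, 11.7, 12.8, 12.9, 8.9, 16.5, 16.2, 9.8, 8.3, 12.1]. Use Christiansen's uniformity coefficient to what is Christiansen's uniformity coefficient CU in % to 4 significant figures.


Approach: apply Christiansen's uniformity coefficient, CU = (1 - mean_abs_deviation/mean)*100.
mean = 12.9692 mm
mean |d_i - mean| = 2.60828 mm
CU = (1 - 2.60828/12.9692)*100 = 79.89 %
Therefore Christiansen's uniformity coefficient CU = 79.89 %.


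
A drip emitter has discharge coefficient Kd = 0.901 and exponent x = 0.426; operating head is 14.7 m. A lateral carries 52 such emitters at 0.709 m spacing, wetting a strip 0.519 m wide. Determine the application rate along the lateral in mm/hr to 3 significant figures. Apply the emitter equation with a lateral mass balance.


Approach: apply the emitter equation with a lateral mass balance, q = Kd*h^x; Q = n*q; rate = Q/(n*spacing*width).
Step 1 — single emitter flow (q = Kd*h^x):
  q = 0.901 * 14.7^0.426 = 2.8314 L/hr
Step 2 — total lateral flow: Q = 52 * 2.8314 = 147.23 L/hr
Step 3 — wetted area: A = 52 * 0.709 * 0.519 = 19.134 m^2
Step 4 — application rate: Q/A = 147.23/19.134 = 7.69 mm/hr
Therefore the application rate along the lateral = 7.69 mm/hr.


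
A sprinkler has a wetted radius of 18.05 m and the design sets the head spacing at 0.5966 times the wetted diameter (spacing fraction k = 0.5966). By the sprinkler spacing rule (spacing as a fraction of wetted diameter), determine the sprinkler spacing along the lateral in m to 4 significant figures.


Approach: apply the sprinkler spacing rule (spacing as a fraction of wetted diameter), S = k*(2*R).
S = 0.5966 * (2 * 18.05) = 21.54 m
Therefore the sprinkler spacing along the lateral = 21.54 m.


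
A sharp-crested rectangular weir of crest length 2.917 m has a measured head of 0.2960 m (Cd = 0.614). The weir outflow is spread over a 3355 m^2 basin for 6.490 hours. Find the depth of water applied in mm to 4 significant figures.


Approach: apply the rectangular weir equation with a volume-to-depth conversion, Q = (2/3)*Cd*L*sqrt(2g)*H^1.5; d = Q*t/A * 1000.
Step 1 — weir discharge:
  Q = (2/3)*0.614*2.917*sqrt(2*9.81)*0.2960^1.5 = 0.851727 m^3/s
Step 2 — volume: V = 0.851727 * 6.490*3600 = 19899.8 m^3
Step 3 — depth: d = V/A * 1000 = 19899.8/3355 * 1000 = 5931 mm
Therefore the depth of water applied = 5931 mm.


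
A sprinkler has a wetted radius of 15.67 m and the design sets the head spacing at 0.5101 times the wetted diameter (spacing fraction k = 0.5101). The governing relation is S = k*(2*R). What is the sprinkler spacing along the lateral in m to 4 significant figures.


S = 0.5101 * (2 * 15.67) = 15.99 m
Therefore the sprinkler spacing along the lateral = 15.99 m.


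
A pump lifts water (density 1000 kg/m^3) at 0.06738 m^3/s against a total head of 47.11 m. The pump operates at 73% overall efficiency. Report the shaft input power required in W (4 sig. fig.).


Approach: apply hydraulic power then efficiency conversion, P = rho*g*Q*H; P_in = P/eta.
Step 1 — hydraulic power (P = rho*g*Q*H):
  P = 1000 * 9.81 * 0.06738 * 47.11 = 31139.6 W
Step 2 — input power: P_in = P/eta = 31139.6 / 0.73 = 42660 W
Therefore the shaft input power required = 42660 W.


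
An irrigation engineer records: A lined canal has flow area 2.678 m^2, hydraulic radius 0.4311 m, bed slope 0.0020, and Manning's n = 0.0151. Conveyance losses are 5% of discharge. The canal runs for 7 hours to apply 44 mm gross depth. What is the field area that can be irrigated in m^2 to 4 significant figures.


Approach: apply Manning's equation with a conveyance and depth budget, Q = (1/n)*A*R^(2/3)*S^(1/2); Q_field = Q*(1-loss); Area = Q_field*t/(d/1000).
Step 1 — canal discharge (Manning's equation):
  Q = (1/0.0151) * 2.678 * 0.4311^(2/3) * 0.0020^(1/2) = 4.52620 m^3/s
Step 2 — delivered flow: Q_field = 4.52620*(1 - 5/100) = 4.29989 m^3/s
Step 3 — volume delivered: V = 4.29989 * 7*3600 = 108357 m^3
Step 4 — area served: A = V / (depth/1000) = 108357 / 0.044 = 2463000 m^2
Therefore the field area that can be irrigated = 2463000 m^2.


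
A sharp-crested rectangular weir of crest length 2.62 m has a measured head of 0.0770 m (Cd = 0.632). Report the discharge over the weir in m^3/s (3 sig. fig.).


Approach: apply the rectangular weir equation, Q = (2/3)*Cd*L*sqrt(2g)*H^1.5.
Q = (2/3)*0.632*2.62*sqrt(2*9.81)*0.0770^1.5 = 0.104 m^3/s
Therefore the discharge over the weir = 0.104 m^3/s.


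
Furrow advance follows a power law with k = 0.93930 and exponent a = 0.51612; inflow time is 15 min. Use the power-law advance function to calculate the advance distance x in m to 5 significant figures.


Approach: apply the power-law advance function, x = k*t^a.
x = 0.93930 * 15^0.51612 = 3.8002 m
Therefore the advance distance x = 3.8002 m.


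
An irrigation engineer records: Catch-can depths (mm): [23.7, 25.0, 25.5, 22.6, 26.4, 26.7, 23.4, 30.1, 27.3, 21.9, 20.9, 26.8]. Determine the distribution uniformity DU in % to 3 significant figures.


Approach: apply the low-quarter distribution uniformity, DU = (mean of lowest quarter of readings / overall mean)*100.
sorted lowest 3 of 12: [20.9, 21.9, 22.6] -> mean = 21.800 mm
overall mean = 25.025 mm
DU = (21.800/25.025)*100 = 87.1 %
Therefore the distribution uniformity DU = 87.1 %.


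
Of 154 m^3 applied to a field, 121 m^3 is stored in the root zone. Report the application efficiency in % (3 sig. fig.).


Approach: apply the application efficiency ratio, Ea = (stored/applied)*100.
Ea = (121/154)*100 = 78.6 %
Therefore the application efficiency = 78.6 %.


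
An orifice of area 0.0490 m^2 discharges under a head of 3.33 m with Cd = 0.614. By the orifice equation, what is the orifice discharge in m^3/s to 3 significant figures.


Approach: apply the orifice equation, Q = Cd*A*sqrt(2*g*h).
Q = 0.614 * 0.0490 * sqrt(2*9.81*3.33) = 0.243 m^3/s
Therefore the orifice discharge = 0.243 m^3/s.


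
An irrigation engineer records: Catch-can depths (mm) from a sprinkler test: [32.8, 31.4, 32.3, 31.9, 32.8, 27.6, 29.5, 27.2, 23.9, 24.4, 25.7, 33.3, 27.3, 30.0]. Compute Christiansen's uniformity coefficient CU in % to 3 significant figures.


Approach: apply Christiansen's uniformity coefficient, CU = (1 - mean_abs_deviation/mean)*100.
mean = 29.293 mm
mean |d_i - mean| = 2.8082 mm
CU = (1 - 2.8082/29.293)*100 = 90.4 %
Therefore Christiansen's uniformity coefficient CU = 90.4 %.


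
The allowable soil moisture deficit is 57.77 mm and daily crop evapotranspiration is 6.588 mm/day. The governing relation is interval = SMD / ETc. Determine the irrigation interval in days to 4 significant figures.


interval = 57.77 / 6.588 = 8.769 days
Therefore the irrigation interval = 8.769 days.


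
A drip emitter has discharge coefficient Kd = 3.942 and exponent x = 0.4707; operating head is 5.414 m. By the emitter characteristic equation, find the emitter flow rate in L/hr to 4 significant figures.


Approach: apply the emitter characteristic equation, q = Kd * h^x.
q = 3.942 * 5.414^0.4707 = 8.729 L/hr
Therefore the emitter flow rate = 8.729 L/hr.


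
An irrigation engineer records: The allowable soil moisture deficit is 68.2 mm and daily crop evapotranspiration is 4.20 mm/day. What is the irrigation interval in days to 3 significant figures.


Approach: apply the irrigation interval relation, interval = SMD / ETc.
interval = 68.2 / 4.20 = 16.2 days
Therefore the irrigation interval = 16.2 days.
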